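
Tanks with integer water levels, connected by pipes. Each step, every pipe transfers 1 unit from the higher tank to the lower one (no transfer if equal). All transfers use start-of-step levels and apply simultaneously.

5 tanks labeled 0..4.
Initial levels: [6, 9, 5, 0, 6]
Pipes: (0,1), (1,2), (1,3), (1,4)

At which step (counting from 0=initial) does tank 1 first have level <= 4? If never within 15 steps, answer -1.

Step 1: flows [1->0,1->2,1->3,1->4] -> levels [7 5 6 1 7]
Step 2: flows [0->1,2->1,1->3,4->1] -> levels [6 7 5 2 6]
Step 3: flows [1->0,1->2,1->3,1->4] -> levels [7 3 6 3 7]
Tank 1 first reaches <=4 at step 3

Answer: 3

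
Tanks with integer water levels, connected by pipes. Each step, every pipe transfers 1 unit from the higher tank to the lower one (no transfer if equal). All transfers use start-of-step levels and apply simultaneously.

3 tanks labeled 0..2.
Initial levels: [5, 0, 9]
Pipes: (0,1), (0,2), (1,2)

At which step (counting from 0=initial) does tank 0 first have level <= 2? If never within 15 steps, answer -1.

Step 1: flows [0->1,2->0,2->1] -> levels [5 2 7]
Step 2: flows [0->1,2->0,2->1] -> levels [5 4 5]
Step 3: flows [0->1,0=2,2->1] -> levels [4 6 4]
Step 4: flows [1->0,0=2,1->2] -> levels [5 4 5]
  -> period-2 cycle (repeats step 2); tank 0 never drops to <=2
Tank 0 never reaches <=2 within 15 steps

Answer: -1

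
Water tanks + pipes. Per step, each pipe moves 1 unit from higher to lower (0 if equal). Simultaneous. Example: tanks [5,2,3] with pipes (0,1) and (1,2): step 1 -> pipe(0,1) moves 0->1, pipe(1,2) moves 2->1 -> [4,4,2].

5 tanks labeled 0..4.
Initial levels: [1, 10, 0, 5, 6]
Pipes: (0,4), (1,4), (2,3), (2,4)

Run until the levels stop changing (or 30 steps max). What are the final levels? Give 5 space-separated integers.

Step 1: flows [4->0,1->4,3->2,4->2] -> levels [2 9 2 4 5]
Step 2: flows [4->0,1->4,3->2,4->2] -> levels [3 8 4 3 4]
Step 3: flows [4->0,1->4,2->3,2=4] -> levels [4 7 3 4 4]
Step 4: flows [0=4,1->4,3->2,4->2] -> levels [4 6 5 3 4]
Step 5: flows [0=4,1->4,2->3,2->4] -> levels [4 5 3 4 6]
Step 6: flows [4->0,4->1,3->2,4->2] -> levels [5 6 5 3 3]
Step 7: flows [0->4,1->4,2->3,2->4] -> levels [4 5 3 4 6]
  -> period-2 cycle: step 7 state = step 5 state; never stabilizes
  -> state at step 30: (30-5) mod 2 = 1, same as step 6 -> [5 6 5 3 3]

Answer: 5 6 5 3 3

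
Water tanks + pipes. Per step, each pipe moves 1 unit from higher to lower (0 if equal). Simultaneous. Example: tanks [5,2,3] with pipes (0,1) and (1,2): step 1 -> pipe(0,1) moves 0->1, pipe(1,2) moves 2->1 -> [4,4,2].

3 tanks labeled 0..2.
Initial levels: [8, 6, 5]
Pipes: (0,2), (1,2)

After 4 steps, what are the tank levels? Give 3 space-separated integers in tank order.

Step 1: flows [0->2,1->2] -> levels [7 5 7]
Step 2: flows [0=2,2->1] -> levels [7 6 6]
Step 3: flows [0->2,1=2] -> levels [6 6 7]
Step 4: flows [2->0,2->1] -> levels [7 7 5]

Answer: 7 7 5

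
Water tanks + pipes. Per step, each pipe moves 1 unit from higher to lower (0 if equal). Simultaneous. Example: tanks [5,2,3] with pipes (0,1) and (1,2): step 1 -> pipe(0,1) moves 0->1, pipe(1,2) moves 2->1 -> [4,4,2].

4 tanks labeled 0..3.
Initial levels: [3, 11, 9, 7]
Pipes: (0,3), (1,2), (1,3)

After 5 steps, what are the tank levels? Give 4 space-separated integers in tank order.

Step 1: flows [3->0,1->2,1->3] -> levels [4 9 10 7]
Step 2: flows [3->0,2->1,1->3] -> levels [5 9 9 7]
Step 3: flows [3->0,1=2,1->3] -> levels [6 8 9 7]
Step 4: flows [3->0,2->1,1->3] -> levels [7 8 8 7]
Step 5: flows [0=3,1=2,1->3] -> levels [7 7 8 8]

Answer: 7 7 8 8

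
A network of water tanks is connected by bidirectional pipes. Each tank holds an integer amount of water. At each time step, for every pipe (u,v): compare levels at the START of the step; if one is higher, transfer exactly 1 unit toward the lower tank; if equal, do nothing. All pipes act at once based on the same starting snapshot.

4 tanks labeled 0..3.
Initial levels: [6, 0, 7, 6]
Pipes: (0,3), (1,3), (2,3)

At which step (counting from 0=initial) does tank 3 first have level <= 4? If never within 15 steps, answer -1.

Step 1: flows [0=3,3->1,2->3] -> levels [6 1 6 6]
Step 2: flows [0=3,3->1,2=3] -> levels [6 2 6 5]
Step 3: flows [0->3,3->1,2->3] -> levels [5 3 5 6]
Step 4: flows [3->0,3->1,3->2] -> levels [6 4 6 3]
Tank 3 first reaches <=4 at step 4

Answer: 4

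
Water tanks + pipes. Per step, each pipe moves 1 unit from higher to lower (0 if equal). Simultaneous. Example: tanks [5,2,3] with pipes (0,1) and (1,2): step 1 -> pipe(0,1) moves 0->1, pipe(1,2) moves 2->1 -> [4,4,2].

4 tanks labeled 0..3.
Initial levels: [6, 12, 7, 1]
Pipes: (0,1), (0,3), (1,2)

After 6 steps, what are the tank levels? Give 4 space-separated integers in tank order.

Answer: 7 6 7 6

Derivation:
Step 1: flows [1->0,0->3,1->2] -> levels [6 10 8 2]
Step 2: flows [1->0,0->3,1->2] -> levels [6 8 9 3]
Step 3: flows [1->0,0->3,2->1] -> levels [6 8 8 4]
Step 4: flows [1->0,0->3,1=2] -> levels [6 7 8 5]
Step 5: flows [1->0,0->3,2->1] -> levels [6 7 7 6]
Step 6: flows [1->0,0=3,1=2] -> levels [7 6 7 6]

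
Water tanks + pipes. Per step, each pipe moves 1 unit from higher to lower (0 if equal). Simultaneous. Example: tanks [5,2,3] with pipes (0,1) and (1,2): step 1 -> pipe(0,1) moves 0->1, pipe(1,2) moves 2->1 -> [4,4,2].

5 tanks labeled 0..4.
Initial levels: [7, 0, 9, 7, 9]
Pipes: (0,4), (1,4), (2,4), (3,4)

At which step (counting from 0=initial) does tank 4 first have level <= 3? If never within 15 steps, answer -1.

Answer: -1

Derivation:
Step 1: flows [4->0,4->1,2=4,4->3] -> levels [8 1 9 8 6]
Step 2: flows [0->4,4->1,2->4,3->4] -> levels [7 2 8 7 8]
Step 3: flows [4->0,4->1,2=4,4->3] -> levels [8 3 8 8 5]
Step 4: flows [0->4,4->1,2->4,3->4] -> levels [7 4 7 7 7]
Step 5: flows [0=4,4->1,2=4,3=4] -> levels [7 5 7 7 6]
Step 6: flows [0->4,4->1,2->4,3->4] -> levels [6 6 6 6 8]
Step 7: flows [4->0,4->1,4->2,4->3] -> levels [7 7 7 7 4]
Step 8: flows [0->4,1->4,2->4,3->4] -> levels [6 6 6 6 8]
  -> period-2 cycle (repeats step 6); tank 4 never drops to <=3
Tank 4 never reaches <=3 within 15 steps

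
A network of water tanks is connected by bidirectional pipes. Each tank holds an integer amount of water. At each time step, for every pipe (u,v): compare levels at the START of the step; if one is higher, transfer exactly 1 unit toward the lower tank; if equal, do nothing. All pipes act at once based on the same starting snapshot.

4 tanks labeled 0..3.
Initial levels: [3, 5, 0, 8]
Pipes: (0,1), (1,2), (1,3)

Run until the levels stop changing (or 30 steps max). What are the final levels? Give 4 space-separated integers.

Answer: 4 4 4 4

Derivation:
Step 1: flows [1->0,1->2,3->1] -> levels [4 4 1 7]
Step 2: flows [0=1,1->2,3->1] -> levels [4 4 2 6]
Step 3: flows [0=1,1->2,3->1] -> levels [4 4 3 5]
Step 4: flows [0=1,1->2,3->1] -> levels [4 4 4 4]
Step 5: flows [0=1,1=2,1=3] -> levels [4 4 4 4]
  -> stable (no change)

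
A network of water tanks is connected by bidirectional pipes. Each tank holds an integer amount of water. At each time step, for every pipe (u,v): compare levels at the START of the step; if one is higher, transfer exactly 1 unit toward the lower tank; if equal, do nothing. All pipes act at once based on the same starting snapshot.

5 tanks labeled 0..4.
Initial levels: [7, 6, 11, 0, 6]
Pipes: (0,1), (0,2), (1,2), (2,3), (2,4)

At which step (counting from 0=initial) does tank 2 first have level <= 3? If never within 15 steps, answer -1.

Step 1: flows [0->1,2->0,2->1,2->3,2->4] -> levels [7 8 7 1 7]
Step 2: flows [1->0,0=2,1->2,2->3,2=4] -> levels [8 6 7 2 7]
Step 3: flows [0->1,0->2,2->1,2->3,2=4] -> levels [6 8 6 3 7]
Step 4: flows [1->0,0=2,1->2,2->3,4->2] -> levels [7 6 7 4 6]
Step 5: flows [0->1,0=2,2->1,2->3,2->4] -> levels [6 8 4 5 7]
Step 6: flows [1->0,0->2,1->2,3->2,4->2] -> levels [6 6 8 4 6]
Step 7: flows [0=1,2->0,2->1,2->3,2->4] -> levels [7 7 4 5 7]
Step 8: flows [0=1,0->2,1->2,3->2,4->2] -> levels [6 6 8 4 6]
  -> period-2 cycle (repeats step 6); tank 2 never drops to <=3
Tank 2 never reaches <=3 within 15 steps

Answer: -1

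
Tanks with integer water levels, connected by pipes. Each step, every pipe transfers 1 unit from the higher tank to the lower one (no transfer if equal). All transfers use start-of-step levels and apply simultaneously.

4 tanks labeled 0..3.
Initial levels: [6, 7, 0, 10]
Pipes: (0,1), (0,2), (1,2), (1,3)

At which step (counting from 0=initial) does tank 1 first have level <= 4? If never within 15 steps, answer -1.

Answer: 5

Derivation:
Step 1: flows [1->0,0->2,1->2,3->1] -> levels [6 6 2 9]
Step 2: flows [0=1,0->2,1->2,3->1] -> levels [5 6 4 8]
Step 3: flows [1->0,0->2,1->2,3->1] -> levels [5 5 6 7]
Step 4: flows [0=1,2->0,2->1,3->1] -> levels [6 7 4 6]
Step 5: flows [1->0,0->2,1->2,1->3] -> levels [6 4 6 7]
Tank 1 first reaches <=4 at step 5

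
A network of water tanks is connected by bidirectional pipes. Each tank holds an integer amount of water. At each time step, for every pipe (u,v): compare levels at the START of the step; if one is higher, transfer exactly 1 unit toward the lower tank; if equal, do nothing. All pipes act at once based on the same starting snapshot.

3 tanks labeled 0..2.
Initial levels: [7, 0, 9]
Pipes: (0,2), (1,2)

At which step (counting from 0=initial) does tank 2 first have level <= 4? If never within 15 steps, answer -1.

Answer: 7

Derivation:
Step 1: flows [2->0,2->1] -> levels [8 1 7]
Step 2: flows [0->2,2->1] -> levels [7 2 7]
Step 3: flows [0=2,2->1] -> levels [7 3 6]
Step 4: flows [0->2,2->1] -> levels [6 4 6]
Step 5: flows [0=2,2->1] -> levels [6 5 5]
Step 6: flows [0->2,1=2] -> levels [5 5 6]
Step 7: flows [2->0,2->1] -> levels [6 6 4]
Tank 2 first reaches <=4 at step 7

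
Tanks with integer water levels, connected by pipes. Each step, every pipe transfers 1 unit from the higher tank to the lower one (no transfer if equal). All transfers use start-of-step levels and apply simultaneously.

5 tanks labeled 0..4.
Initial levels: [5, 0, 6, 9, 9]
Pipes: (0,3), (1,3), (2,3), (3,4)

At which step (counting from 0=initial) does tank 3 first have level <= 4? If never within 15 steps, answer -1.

Answer: 5

Derivation:
Step 1: flows [3->0,3->1,3->2,3=4] -> levels [6 1 7 6 9]
Step 2: flows [0=3,3->1,2->3,4->3] -> levels [6 2 6 7 8]
Step 3: flows [3->0,3->1,3->2,4->3] -> levels [7 3 7 5 7]
Step 4: flows [0->3,3->1,2->3,4->3] -> levels [6 4 6 7 6]
Step 5: flows [3->0,3->1,3->2,3->4] -> levels [7 5 7 3 7]
Tank 3 first reaches <=4 at step 5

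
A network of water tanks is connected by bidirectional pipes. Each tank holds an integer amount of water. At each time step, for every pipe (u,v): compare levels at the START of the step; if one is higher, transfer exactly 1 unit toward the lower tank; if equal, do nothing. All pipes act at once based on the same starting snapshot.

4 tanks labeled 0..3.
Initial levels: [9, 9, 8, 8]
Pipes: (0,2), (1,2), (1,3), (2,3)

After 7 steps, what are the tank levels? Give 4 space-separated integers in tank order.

Answer: 8 8 10 8

Derivation:
Step 1: flows [0->2,1->2,1->3,2=3] -> levels [8 7 10 9]
Step 2: flows [2->0,2->1,3->1,2->3] -> levels [9 9 7 9]
Step 3: flows [0->2,1->2,1=3,3->2] -> levels [8 8 10 8]
Step 4: flows [2->0,2->1,1=3,2->3] -> levels [9 9 7 9]
  -> period-2 cycle: step 4 state = step 2 state
  -> state at step 7: (7-2) mod 2 = 1, same as step 3 -> [8 8 10 8]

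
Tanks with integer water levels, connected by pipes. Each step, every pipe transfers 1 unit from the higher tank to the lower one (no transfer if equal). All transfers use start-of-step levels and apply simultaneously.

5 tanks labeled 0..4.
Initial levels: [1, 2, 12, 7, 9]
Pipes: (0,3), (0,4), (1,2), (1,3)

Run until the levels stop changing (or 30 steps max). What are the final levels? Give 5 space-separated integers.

Answer: 7 6 7 6 5

Derivation:
Step 1: flows [3->0,4->0,2->1,3->1] -> levels [3 4 11 5 8]
Step 2: flows [3->0,4->0,2->1,3->1] -> levels [5 6 10 3 7]
Step 3: flows [0->3,4->0,2->1,1->3] -> levels [5 6 9 5 6]
Step 4: flows [0=3,4->0,2->1,1->3] -> levels [6 6 8 6 5]
Step 5: flows [0=3,0->4,2->1,1=3] -> levels [5 7 7 6 6]
Step 6: flows [3->0,4->0,1=2,1->3] -> levels [7 6 7 6 5]
Step 7: flows [0->3,0->4,2->1,1=3] -> levels [5 7 6 7 6]
Step 8: flows [3->0,4->0,1->2,1=3] -> levels [7 6 7 6 5]
  -> period-2 cycle: step 8 state = step 6 state; never stabilizes
  -> state at step 30: (30-6) mod 2 = 0, same as step 6 -> [7 6 7 6 5]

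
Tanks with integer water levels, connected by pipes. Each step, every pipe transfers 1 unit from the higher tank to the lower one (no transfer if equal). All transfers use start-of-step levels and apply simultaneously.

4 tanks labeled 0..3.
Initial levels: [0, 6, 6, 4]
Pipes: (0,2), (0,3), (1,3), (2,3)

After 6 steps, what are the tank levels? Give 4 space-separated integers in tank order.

Answer: 4 5 4 3

Derivation:
Step 1: flows [2->0,3->0,1->3,2->3] -> levels [2 5 4 5]
Step 2: flows [2->0,3->0,1=3,3->2] -> levels [4 5 4 3]
Step 3: flows [0=2,0->3,1->3,2->3] -> levels [3 4 3 6]
Step 4: flows [0=2,3->0,3->1,3->2] -> levels [4 5 4 3]
  -> period-2 cycle: step 4 state = step 2 state
  -> state at step 6: (6-2) mod 2 = 0, same as step 2 -> [4 5 4 3]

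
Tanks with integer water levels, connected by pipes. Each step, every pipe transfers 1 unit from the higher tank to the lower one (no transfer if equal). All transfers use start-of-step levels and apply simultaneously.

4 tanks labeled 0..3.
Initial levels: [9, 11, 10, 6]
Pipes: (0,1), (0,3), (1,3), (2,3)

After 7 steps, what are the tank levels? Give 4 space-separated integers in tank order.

Step 1: flows [1->0,0->3,1->3,2->3] -> levels [9 9 9 9]
Step 2: flows [0=1,0=3,1=3,2=3] -> levels [9 9 9 9]
  -> stable; steps 3..7 unchanged -> [9 9 9 9]

Answer: 9 9 9 9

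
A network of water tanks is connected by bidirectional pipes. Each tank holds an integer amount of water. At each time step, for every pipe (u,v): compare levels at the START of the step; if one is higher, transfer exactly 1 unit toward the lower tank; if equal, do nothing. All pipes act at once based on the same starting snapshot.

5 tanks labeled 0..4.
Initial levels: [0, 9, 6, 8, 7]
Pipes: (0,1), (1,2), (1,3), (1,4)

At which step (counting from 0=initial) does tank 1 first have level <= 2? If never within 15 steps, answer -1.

Answer: -1

Derivation:
Step 1: flows [1->0,1->2,1->3,1->4] -> levels [1 5 7 9 8]
Step 2: flows [1->0,2->1,3->1,4->1] -> levels [2 7 6 8 7]
Step 3: flows [1->0,1->2,3->1,1=4] -> levels [3 6 7 7 7]
Step 4: flows [1->0,2->1,3->1,4->1] -> levels [4 8 6 6 6]
Step 5: flows [1->0,1->2,1->3,1->4] -> levels [5 4 7 7 7]
Step 6: flows [0->1,2->1,3->1,4->1] -> levels [4 8 6 6 6]
  -> period-2 cycle (repeats step 4); tank 1 never drops to <=2
Tank 1 never reaches <=2 within 15 steps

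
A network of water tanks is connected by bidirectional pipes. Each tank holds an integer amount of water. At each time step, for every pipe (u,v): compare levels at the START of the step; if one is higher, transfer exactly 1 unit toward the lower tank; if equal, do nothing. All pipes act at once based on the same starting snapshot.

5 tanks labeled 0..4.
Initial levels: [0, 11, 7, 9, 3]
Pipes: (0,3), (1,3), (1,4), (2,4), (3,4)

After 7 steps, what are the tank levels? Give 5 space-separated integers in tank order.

Step 1: flows [3->0,1->3,1->4,2->4,3->4] -> levels [1 9 6 8 6]
Step 2: flows [3->0,1->3,1->4,2=4,3->4] -> levels [2 7 6 7 8]
Step 3: flows [3->0,1=3,4->1,4->2,4->3] -> levels [3 8 7 7 5]
Step 4: flows [3->0,1->3,1->4,2->4,3->4] -> levels [4 6 6 6 8]
Step 5: flows [3->0,1=3,4->1,4->2,4->3] -> levels [5 7 7 6 5]
Step 6: flows [3->0,1->3,1->4,2->4,3->4] -> levels [6 5 6 5 8]
Step 7: flows [0->3,1=3,4->1,4->2,4->3] -> levels [5 6 7 7 5]

Answer: 5 6 7 7 5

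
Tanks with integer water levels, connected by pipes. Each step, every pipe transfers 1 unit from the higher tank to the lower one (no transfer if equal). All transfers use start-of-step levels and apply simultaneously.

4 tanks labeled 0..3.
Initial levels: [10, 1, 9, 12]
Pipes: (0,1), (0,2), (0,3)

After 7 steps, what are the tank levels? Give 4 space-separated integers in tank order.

Answer: 6 8 9 9

Derivation:
Step 1: flows [0->1,0->2,3->0] -> levels [9 2 10 11]
Step 2: flows [0->1,2->0,3->0] -> levels [10 3 9 10]
Step 3: flows [0->1,0->2,0=3] -> levels [8 4 10 10]
Step 4: flows [0->1,2->0,3->0] -> levels [9 5 9 9]
Step 5: flows [0->1,0=2,0=3] -> levels [8 6 9 9]
Step 6: flows [0->1,2->0,3->0] -> levels [9 7 8 8]
Step 7: flows [0->1,0->2,0->3] -> levels [6 8 9 9]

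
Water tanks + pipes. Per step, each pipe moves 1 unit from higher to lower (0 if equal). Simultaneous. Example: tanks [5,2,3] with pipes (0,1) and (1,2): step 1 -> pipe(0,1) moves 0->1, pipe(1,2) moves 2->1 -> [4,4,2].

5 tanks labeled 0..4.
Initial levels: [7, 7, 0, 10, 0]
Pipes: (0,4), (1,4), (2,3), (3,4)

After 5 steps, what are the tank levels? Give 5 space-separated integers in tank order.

Answer: 6 6 3 5 4

Derivation:
Step 1: flows [0->4,1->4,3->2,3->4] -> levels [6 6 1 8 3]
Step 2: flows [0->4,1->4,3->2,3->4] -> levels [5 5 2 6 6]
Step 3: flows [4->0,4->1,3->2,3=4] -> levels [6 6 3 5 4]
Step 4: flows [0->4,1->4,3->2,3->4] -> levels [5 5 4 3 7]
Step 5: flows [4->0,4->1,2->3,4->3] -> levels [6 6 3 5 4]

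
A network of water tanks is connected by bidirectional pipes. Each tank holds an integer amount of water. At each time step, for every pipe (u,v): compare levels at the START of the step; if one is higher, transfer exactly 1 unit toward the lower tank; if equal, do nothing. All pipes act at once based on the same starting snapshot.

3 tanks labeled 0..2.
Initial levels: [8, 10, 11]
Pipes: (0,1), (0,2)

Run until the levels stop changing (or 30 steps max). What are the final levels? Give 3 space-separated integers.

Answer: 9 10 10

Derivation:
Step 1: flows [1->0,2->0] -> levels [10 9 10]
Step 2: flows [0->1,0=2] -> levels [9 10 10]
Step 3: flows [1->0,2->0] -> levels [11 9 9]
Step 4: flows [0->1,0->2] -> levels [9 10 10]
  -> period-2 cycle: step 4 state = step 2 state; never stabilizes
  -> state at step 30: (30-2) mod 2 = 0, same as step 2 -> [9 10 10]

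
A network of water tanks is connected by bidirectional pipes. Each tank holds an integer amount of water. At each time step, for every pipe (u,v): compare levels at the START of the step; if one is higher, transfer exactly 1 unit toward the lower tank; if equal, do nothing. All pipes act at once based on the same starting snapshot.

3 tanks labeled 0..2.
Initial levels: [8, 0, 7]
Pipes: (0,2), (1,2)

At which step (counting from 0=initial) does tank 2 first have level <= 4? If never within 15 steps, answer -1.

Step 1: flows [0->2,2->1] -> levels [7 1 7]
Step 2: flows [0=2,2->1] -> levels [7 2 6]
Step 3: flows [0->2,2->1] -> levels [6 3 6]
Step 4: flows [0=2,2->1] -> levels [6 4 5]
Step 5: flows [0->2,2->1] -> levels [5 5 5]
Step 6: flows [0=2,1=2] -> levels [5 5 5]
  -> stable; tank 2 stays at 5 > 4
Tank 2 never reaches <=4 within 15 steps

Answer: -1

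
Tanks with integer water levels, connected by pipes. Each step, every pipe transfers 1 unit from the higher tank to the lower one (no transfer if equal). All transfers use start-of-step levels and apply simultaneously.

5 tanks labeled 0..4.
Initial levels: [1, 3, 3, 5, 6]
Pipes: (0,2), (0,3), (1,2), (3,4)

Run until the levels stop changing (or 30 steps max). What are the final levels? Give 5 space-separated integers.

Answer: 3 2 4 5 4

Derivation:
Step 1: flows [2->0,3->0,1=2,4->3] -> levels [3 3 2 5 5]
Step 2: flows [0->2,3->0,1->2,3=4] -> levels [3 2 4 4 5]
Step 3: flows [2->0,3->0,2->1,4->3] -> levels [5 3 2 4 4]
Step 4: flows [0->2,0->3,1->2,3=4] -> levels [3 2 4 5 4]
Step 5: flows [2->0,3->0,2->1,3->4] -> levels [5 3 2 3 5]
Step 6: flows [0->2,0->3,1->2,4->3] -> levels [3 2 4 5 4]
  -> period-2 cycle: step 6 state = step 4 state; never stabilizes
  -> state at step 30: (30-4) mod 2 = 0, same as step 4 -> [3 2 4 5 4]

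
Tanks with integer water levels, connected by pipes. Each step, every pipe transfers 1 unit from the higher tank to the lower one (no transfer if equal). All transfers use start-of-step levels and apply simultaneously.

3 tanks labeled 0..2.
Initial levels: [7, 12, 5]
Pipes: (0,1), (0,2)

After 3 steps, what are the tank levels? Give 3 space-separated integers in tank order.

Step 1: flows [1->0,0->2] -> levels [7 11 6]
Step 2: flows [1->0,0->2] -> levels [7 10 7]
Step 3: flows [1->0,0=2] -> levels [8 9 7]

Answer: 8 9 7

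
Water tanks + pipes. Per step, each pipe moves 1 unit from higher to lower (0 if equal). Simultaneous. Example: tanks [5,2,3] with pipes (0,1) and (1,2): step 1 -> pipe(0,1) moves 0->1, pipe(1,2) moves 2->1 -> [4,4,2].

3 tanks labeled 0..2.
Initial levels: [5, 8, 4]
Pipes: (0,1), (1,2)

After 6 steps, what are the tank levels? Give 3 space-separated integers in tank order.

Step 1: flows [1->0,1->2] -> levels [6 6 5]
Step 2: flows [0=1,1->2] -> levels [6 5 6]
Step 3: flows [0->1,2->1] -> levels [5 7 5]
Step 4: flows [1->0,1->2] -> levels [6 5 6]
  -> period-2 cycle: step 4 state = step 2 state
  -> state at step 6: (6-2) mod 2 = 0, same as step 2 -> [6 5 6]

Answer: 6 5 6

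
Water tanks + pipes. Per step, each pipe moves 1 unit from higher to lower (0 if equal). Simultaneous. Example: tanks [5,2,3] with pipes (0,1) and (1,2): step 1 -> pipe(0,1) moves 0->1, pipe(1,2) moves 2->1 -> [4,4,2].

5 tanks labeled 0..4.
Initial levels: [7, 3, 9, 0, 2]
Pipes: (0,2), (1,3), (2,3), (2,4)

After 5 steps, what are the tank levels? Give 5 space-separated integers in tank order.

Answer: 5 4 3 4 5

Derivation:
Step 1: flows [2->0,1->3,2->3,2->4] -> levels [8 2 6 2 3]
Step 2: flows [0->2,1=3,2->3,2->4] -> levels [7 2 5 3 4]
Step 3: flows [0->2,3->1,2->3,2->4] -> levels [6 3 4 3 5]
Step 4: flows [0->2,1=3,2->3,4->2] -> levels [5 3 5 4 4]
Step 5: flows [0=2,3->1,2->3,2->4] -> levels [5 4 3 4 5]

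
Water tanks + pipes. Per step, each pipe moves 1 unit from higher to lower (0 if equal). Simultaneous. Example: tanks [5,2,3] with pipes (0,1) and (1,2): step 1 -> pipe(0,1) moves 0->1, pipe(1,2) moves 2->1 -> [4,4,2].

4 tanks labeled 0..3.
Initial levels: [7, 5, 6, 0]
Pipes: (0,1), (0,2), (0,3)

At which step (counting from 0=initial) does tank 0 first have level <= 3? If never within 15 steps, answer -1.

Answer: 6

Derivation:
Step 1: flows [0->1,0->2,0->3] -> levels [4 6 7 1]
Step 2: flows [1->0,2->0,0->3] -> levels [5 5 6 2]
Step 3: flows [0=1,2->0,0->3] -> levels [5 5 5 3]
Step 4: flows [0=1,0=2,0->3] -> levels [4 5 5 4]
Step 5: flows [1->0,2->0,0=3] -> levels [6 4 4 4]
Step 6: flows [0->1,0->2,0->3] -> levels [3 5 5 5]
Tank 0 first reaches <=3 at step 6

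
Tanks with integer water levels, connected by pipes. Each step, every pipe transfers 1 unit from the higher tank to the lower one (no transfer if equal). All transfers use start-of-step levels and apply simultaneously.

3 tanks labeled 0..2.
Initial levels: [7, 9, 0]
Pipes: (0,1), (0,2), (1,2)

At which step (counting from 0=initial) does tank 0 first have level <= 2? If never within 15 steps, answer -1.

Answer: -1

Derivation:
Step 1: flows [1->0,0->2,1->2] -> levels [7 7 2]
Step 2: flows [0=1,0->2,1->2] -> levels [6 6 4]
Step 3: flows [0=1,0->2,1->2] -> levels [5 5 6]
Step 4: flows [0=1,2->0,2->1] -> levels [6 6 4]
  -> period-2 cycle (repeats step 2); tank 0 never drops to <=2
Tank 0 never reaches <=2 within 15 steps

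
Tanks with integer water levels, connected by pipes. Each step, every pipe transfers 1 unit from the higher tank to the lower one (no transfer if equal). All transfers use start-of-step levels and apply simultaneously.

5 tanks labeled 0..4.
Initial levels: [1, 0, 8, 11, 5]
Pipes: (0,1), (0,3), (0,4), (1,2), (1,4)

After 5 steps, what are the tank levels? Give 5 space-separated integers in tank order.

Answer: 5 3 5 6 6

Derivation:
Step 1: flows [0->1,3->0,4->0,2->1,4->1] -> levels [2 3 7 10 3]
Step 2: flows [1->0,3->0,4->0,2->1,1=4] -> levels [5 3 6 9 2]
Step 3: flows [0->1,3->0,0->4,2->1,1->4] -> levels [4 4 5 8 4]
Step 4: flows [0=1,3->0,0=4,2->1,1=4] -> levels [5 5 4 7 4]
Step 5: flows [0=1,3->0,0->4,1->2,1->4] -> levels [5 3 5 6 6]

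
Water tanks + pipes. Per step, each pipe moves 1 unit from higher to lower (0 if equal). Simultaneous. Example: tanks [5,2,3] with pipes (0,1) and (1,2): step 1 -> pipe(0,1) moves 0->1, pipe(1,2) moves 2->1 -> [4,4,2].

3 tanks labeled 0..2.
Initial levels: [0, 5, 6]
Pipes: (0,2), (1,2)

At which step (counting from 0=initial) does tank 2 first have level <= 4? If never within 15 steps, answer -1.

Step 1: flows [2->0,2->1] -> levels [1 6 4]
Tank 2 first reaches <=4 at step 1

Answer: 1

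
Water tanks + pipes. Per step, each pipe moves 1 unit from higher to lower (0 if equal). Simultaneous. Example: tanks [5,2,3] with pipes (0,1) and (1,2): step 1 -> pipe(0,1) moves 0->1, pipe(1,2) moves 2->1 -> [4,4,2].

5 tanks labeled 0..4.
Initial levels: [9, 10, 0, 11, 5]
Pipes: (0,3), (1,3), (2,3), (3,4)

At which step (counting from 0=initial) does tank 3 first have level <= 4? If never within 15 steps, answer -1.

Answer: -1

Derivation:
Step 1: flows [3->0,3->1,3->2,3->4] -> levels [10 11 1 7 6]
Step 2: flows [0->3,1->3,3->2,3->4] -> levels [9 10 2 7 7]
Step 3: flows [0->3,1->3,3->2,3=4] -> levels [8 9 3 8 7]
Step 4: flows [0=3,1->3,3->2,3->4] -> levels [8 8 4 7 8]
Step 5: flows [0->3,1->3,3->2,4->3] -> levels [7 7 5 9 7]
Step 6: flows [3->0,3->1,3->2,3->4] -> levels [8 8 6 5 8]
Step 7: flows [0->3,1->3,2->3,4->3] -> levels [7 7 5 9 7]
  -> period-2 cycle (repeats step 5); tank 3 never drops to <=4
Tank 3 never reaches <=4 within 15 steps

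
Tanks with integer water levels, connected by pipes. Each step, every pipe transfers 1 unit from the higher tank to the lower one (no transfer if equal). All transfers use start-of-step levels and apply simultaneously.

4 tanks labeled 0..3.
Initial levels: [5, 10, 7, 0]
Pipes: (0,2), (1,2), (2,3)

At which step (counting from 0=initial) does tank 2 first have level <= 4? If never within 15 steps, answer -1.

Answer: 7

Derivation:
Step 1: flows [2->0,1->2,2->3] -> levels [6 9 6 1]
Step 2: flows [0=2,1->2,2->3] -> levels [6 8 6 2]
Step 3: flows [0=2,1->2,2->3] -> levels [6 7 6 3]
Step 4: flows [0=2,1->2,2->3] -> levels [6 6 6 4]
Step 5: flows [0=2,1=2,2->3] -> levels [6 6 5 5]
Step 6: flows [0->2,1->2,2=3] -> levels [5 5 7 5]
Step 7: flows [2->0,2->1,2->3] -> levels [6 6 4 6]
Tank 2 first reaches <=4 at step 7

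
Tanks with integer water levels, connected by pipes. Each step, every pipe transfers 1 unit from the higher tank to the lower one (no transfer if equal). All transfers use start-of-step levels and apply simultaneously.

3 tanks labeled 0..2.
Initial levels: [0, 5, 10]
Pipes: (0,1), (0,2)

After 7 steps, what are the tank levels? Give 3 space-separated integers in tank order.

Answer: 5 5 5

Derivation:
Step 1: flows [1->0,2->0] -> levels [2 4 9]
Step 2: flows [1->0,2->0] -> levels [4 3 8]
Step 3: flows [0->1,2->0] -> levels [4 4 7]
Step 4: flows [0=1,2->0] -> levels [5 4 6]
Step 5: flows [0->1,2->0] -> levels [5 5 5]
Step 6: flows [0=1,0=2] -> levels [5 5 5]
  -> stable; steps 7..7 unchanged -> [5 5 5]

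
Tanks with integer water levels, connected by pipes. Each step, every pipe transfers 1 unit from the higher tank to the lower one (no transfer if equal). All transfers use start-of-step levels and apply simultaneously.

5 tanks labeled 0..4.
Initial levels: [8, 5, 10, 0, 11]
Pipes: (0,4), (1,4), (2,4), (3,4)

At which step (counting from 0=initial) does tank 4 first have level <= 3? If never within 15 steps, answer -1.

Step 1: flows [4->0,4->1,4->2,4->3] -> levels [9 6 11 1 7]
Step 2: flows [0->4,4->1,2->4,4->3] -> levels [8 7 10 2 7]
Step 3: flows [0->4,1=4,2->4,4->3] -> levels [7 7 9 3 8]
Step 4: flows [4->0,4->1,2->4,4->3] -> levels [8 8 8 4 6]
Step 5: flows [0->4,1->4,2->4,4->3] -> levels [7 7 7 5 8]
Step 6: flows [4->0,4->1,4->2,4->3] -> levels [8 8 8 6 4]
Step 7: flows [0->4,1->4,2->4,3->4] -> levels [7 7 7 5 8]
  -> period-2 cycle (repeats step 5); tank 4 never drops to <=3
Tank 4 never reaches <=3 within 15 steps

Answer: -1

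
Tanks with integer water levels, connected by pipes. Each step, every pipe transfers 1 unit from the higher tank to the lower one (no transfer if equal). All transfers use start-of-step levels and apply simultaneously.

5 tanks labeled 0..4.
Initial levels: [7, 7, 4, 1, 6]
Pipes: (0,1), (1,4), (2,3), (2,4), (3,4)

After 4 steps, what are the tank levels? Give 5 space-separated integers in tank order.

Answer: 5 7 5 5 3

Derivation:
Step 1: flows [0=1,1->4,2->3,4->2,4->3] -> levels [7 6 4 3 5]
Step 2: flows [0->1,1->4,2->3,4->2,4->3] -> levels [6 6 4 5 4]
Step 3: flows [0=1,1->4,3->2,2=4,3->4] -> levels [6 5 5 3 6]
Step 4: flows [0->1,4->1,2->3,4->2,4->3] -> levels [5 7 5 5 3]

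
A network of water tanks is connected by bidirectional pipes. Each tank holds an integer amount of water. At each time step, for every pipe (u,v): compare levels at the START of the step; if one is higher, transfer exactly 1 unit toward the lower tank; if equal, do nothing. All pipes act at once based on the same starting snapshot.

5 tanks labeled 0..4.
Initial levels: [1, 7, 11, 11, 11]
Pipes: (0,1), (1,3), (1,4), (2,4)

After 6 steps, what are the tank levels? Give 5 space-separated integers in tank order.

Step 1: flows [1->0,3->1,4->1,2=4] -> levels [2 8 11 10 10]
Step 2: flows [1->0,3->1,4->1,2->4] -> levels [3 9 10 9 10]
Step 3: flows [1->0,1=3,4->1,2=4] -> levels [4 9 10 9 9]
Step 4: flows [1->0,1=3,1=4,2->4] -> levels [5 8 9 9 10]
Step 5: flows [1->0,3->1,4->1,4->2] -> levels [6 9 10 8 8]
Step 6: flows [1->0,1->3,1->4,2->4] -> levels [7 6 9 9 10]

Answer: 7 6 9 9 10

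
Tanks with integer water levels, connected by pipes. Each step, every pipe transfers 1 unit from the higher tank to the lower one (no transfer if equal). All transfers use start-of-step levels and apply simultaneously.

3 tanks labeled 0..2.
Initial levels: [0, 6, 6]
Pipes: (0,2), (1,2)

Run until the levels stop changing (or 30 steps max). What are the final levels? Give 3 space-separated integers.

Step 1: flows [2->0,1=2] -> levels [1 6 5]
Step 2: flows [2->0,1->2] -> levels [2 5 5]
Step 3: flows [2->0,1=2] -> levels [3 5 4]
Step 4: flows [2->0,1->2] -> levels [4 4 4]
Step 5: flows [0=2,1=2] -> levels [4 4 4]
  -> stable (no change)

Answer: 4 4 4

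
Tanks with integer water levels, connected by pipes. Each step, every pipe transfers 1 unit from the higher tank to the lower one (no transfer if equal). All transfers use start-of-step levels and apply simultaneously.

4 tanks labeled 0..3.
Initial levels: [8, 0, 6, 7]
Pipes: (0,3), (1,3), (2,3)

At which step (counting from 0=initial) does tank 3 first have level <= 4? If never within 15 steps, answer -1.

Step 1: flows [0->3,3->1,3->2] -> levels [7 1 7 6]
Step 2: flows [0->3,3->1,2->3] -> levels [6 2 6 7]
Step 3: flows [3->0,3->1,3->2] -> levels [7 3 7 4]
Tank 3 first reaches <=4 at step 3

Answer: 3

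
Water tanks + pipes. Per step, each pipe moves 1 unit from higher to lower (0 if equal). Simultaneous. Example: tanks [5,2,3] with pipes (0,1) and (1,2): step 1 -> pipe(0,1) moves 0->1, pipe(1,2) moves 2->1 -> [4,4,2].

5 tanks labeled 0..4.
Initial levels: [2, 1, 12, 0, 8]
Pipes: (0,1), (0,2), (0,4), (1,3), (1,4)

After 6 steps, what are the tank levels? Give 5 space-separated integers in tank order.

Answer: 5 3 6 4 5

Derivation:
Step 1: flows [0->1,2->0,4->0,1->3,4->1] -> levels [3 2 11 1 6]
Step 2: flows [0->1,2->0,4->0,1->3,4->1] -> levels [4 3 10 2 4]
Step 3: flows [0->1,2->0,0=4,1->3,4->1] -> levels [4 4 9 3 3]
Step 4: flows [0=1,2->0,0->4,1->3,1->4] -> levels [4 2 8 4 5]
Step 5: flows [0->1,2->0,4->0,3->1,4->1] -> levels [5 5 7 3 3]
Step 6: flows [0=1,2->0,0->4,1->3,1->4] -> levels [5 3 6 4 5]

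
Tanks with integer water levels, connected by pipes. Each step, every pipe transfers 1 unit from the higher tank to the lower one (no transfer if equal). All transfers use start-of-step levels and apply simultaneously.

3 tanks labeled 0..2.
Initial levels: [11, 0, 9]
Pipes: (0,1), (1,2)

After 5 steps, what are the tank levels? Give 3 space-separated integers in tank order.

Answer: 7 6 7

Derivation:
Step 1: flows [0->1,2->1] -> levels [10 2 8]
Step 2: flows [0->1,2->1] -> levels [9 4 7]
Step 3: flows [0->1,2->1] -> levels [8 6 6]
Step 4: flows [0->1,1=2] -> levels [7 7 6]
Step 5: flows [0=1,1->2] -> levels [7 6 7]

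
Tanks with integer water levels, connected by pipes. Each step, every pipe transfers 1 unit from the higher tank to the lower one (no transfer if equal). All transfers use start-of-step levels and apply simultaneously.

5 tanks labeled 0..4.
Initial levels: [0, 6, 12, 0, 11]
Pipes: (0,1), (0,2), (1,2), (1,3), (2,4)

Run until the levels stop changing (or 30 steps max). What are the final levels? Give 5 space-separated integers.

Answer: 4 7 7 5 6

Derivation:
Step 1: flows [1->0,2->0,2->1,1->3,2->4] -> levels [2 5 9 1 12]
Step 2: flows [1->0,2->0,2->1,1->3,4->2] -> levels [4 4 8 2 11]
Step 3: flows [0=1,2->0,2->1,1->3,4->2] -> levels [5 4 7 3 10]
Step 4: flows [0->1,2->0,2->1,1->3,4->2] -> levels [5 5 6 4 9]
Step 5: flows [0=1,2->0,2->1,1->3,4->2] -> levels [6 5 5 5 8]
Step 6: flows [0->1,0->2,1=2,1=3,4->2] -> levels [4 6 7 5 7]
Step 7: flows [1->0,2->0,2->1,1->3,2=4] -> levels [6 5 5 6 7]
Step 8: flows [0->1,0->2,1=2,3->1,4->2] -> levels [4 7 7 5 6]
Step 9: flows [1->0,2->0,1=2,1->3,2->4] -> levels [6 5 5 6 7]
  -> period-2 cycle: step 9 state = step 7 state; never stabilizes
  -> state at step 30: (30-7) mod 2 = 1, same as step 8 -> [4 7 7 5 6]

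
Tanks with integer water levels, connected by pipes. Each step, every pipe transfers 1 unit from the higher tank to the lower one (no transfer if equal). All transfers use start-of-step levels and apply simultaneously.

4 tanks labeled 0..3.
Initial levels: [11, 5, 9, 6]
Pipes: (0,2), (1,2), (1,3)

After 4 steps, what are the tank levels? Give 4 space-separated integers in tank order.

Answer: 8 8 8 7

Derivation:
Step 1: flows [0->2,2->1,3->1] -> levels [10 7 9 5]
Step 2: flows [0->2,2->1,1->3] -> levels [9 7 9 6]
Step 3: flows [0=2,2->1,1->3] -> levels [9 7 8 7]
Step 4: flows [0->2,2->1,1=3] -> levels [8 8 8 7]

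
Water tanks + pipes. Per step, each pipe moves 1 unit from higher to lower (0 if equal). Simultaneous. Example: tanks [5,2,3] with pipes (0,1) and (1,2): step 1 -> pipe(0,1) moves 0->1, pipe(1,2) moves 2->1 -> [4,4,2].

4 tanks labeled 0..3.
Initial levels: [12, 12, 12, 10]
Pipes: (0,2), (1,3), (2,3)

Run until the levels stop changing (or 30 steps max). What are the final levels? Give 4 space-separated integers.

Answer: 11 12 13 10

Derivation:
Step 1: flows [0=2,1->3,2->3] -> levels [12 11 11 12]
Step 2: flows [0->2,3->1,3->2] -> levels [11 12 13 10]
Step 3: flows [2->0,1->3,2->3] -> levels [12 11 11 12]
  -> period-2 cycle: step 3 state = step 1 state; never stabilizes
  -> state at step 30: (30-1) mod 2 = 1, same as step 2 -> [11 12 13 10]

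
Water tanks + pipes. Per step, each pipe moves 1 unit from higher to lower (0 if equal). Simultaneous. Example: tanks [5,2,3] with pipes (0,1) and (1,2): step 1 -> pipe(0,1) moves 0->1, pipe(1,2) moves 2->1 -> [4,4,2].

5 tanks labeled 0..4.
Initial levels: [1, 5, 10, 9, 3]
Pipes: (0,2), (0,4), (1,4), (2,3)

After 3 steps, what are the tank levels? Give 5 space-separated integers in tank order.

Answer: 5 4 8 8 3

Derivation:
Step 1: flows [2->0,4->0,1->4,2->3] -> levels [3 4 8 10 3]
Step 2: flows [2->0,0=4,1->4,3->2] -> levels [4 3 8 9 4]
Step 3: flows [2->0,0=4,4->1,3->2] -> levels [5 4 8 8 3]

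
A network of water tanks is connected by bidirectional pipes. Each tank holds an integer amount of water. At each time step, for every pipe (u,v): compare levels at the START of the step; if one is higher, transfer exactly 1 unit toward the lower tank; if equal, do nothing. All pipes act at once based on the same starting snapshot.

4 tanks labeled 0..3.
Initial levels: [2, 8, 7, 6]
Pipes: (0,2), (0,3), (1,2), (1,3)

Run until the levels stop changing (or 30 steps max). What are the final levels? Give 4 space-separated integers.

Answer: 6 7 5 5

Derivation:
Step 1: flows [2->0,3->0,1->2,1->3] -> levels [4 6 7 6]
Step 2: flows [2->0,3->0,2->1,1=3] -> levels [6 7 5 5]
Step 3: flows [0->2,0->3,1->2,1->3] -> levels [4 5 7 7]
Step 4: flows [2->0,3->0,2->1,3->1] -> levels [6 7 5 5]
  -> period-2 cycle: step 4 state = step 2 state; never stabilizes
  -> state at step 30: (30-2) mod 2 = 0, same as step 2 -> [6 7 5 5]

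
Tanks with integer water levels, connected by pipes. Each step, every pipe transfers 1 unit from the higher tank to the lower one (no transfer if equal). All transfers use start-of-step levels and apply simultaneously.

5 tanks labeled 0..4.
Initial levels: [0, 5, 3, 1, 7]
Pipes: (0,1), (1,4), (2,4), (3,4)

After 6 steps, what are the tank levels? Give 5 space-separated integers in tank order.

Answer: 3 2 3 3 5

Derivation:
Step 1: flows [1->0,4->1,4->2,4->3] -> levels [1 5 4 2 4]
Step 2: flows [1->0,1->4,2=4,4->3] -> levels [2 3 4 3 4]
Step 3: flows [1->0,4->1,2=4,4->3] -> levels [3 3 4 4 2]
Step 4: flows [0=1,1->4,2->4,3->4] -> levels [3 2 3 3 5]
Step 5: flows [0->1,4->1,4->2,4->3] -> levels [2 4 4 4 2]
Step 6: flows [1->0,1->4,2->4,3->4] -> levels [3 2 3 3 5]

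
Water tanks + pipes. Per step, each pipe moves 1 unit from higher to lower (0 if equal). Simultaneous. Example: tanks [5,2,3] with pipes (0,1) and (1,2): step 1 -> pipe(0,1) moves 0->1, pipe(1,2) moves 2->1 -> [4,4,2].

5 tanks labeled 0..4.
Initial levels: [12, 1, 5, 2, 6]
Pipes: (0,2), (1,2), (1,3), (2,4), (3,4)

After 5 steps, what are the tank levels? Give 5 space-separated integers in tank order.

Answer: 7 5 6 3 5

Derivation:
Step 1: flows [0->2,2->1,3->1,4->2,4->3] -> levels [11 3 6 2 4]
Step 2: flows [0->2,2->1,1->3,2->4,4->3] -> levels [10 3 5 4 4]
Step 3: flows [0->2,2->1,3->1,2->4,3=4] -> levels [9 5 4 3 5]
Step 4: flows [0->2,1->2,1->3,4->2,4->3] -> levels [8 3 7 5 3]
Step 5: flows [0->2,2->1,3->1,2->4,3->4] -> levels [7 5 6 3 5]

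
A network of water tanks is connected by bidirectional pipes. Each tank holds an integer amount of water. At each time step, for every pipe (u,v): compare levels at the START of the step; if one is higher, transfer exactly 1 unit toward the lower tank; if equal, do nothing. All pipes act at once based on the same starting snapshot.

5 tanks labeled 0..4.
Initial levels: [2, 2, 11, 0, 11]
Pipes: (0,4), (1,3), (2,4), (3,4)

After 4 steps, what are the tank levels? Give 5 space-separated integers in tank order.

Step 1: flows [4->0,1->3,2=4,4->3] -> levels [3 1 11 2 9]
Step 2: flows [4->0,3->1,2->4,4->3] -> levels [4 2 10 2 8]
Step 3: flows [4->0,1=3,2->4,4->3] -> levels [5 2 9 3 7]
Step 4: flows [4->0,3->1,2->4,4->3] -> levels [6 3 8 3 6]

Answer: 6 3 8 3 6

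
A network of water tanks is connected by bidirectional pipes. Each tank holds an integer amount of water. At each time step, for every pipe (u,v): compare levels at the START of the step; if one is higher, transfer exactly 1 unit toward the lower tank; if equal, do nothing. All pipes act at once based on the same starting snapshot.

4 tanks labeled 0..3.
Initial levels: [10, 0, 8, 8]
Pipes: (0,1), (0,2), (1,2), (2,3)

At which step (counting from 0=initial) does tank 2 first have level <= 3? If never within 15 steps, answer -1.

Answer: -1

Derivation:
Step 1: flows [0->1,0->2,2->1,2=3] -> levels [8 2 8 8]
Step 2: flows [0->1,0=2,2->1,2=3] -> levels [7 4 7 8]
Step 3: flows [0->1,0=2,2->1,3->2] -> levels [6 6 7 7]
Step 4: flows [0=1,2->0,2->1,2=3] -> levels [7 7 5 7]
Step 5: flows [0=1,0->2,1->2,3->2] -> levels [6 6 8 6]
Step 6: flows [0=1,2->0,2->1,2->3] -> levels [7 7 5 7]
  -> period-2 cycle (repeats step 4); tank 2 never drops to <=3
Tank 2 never reaches <=3 within 15 steps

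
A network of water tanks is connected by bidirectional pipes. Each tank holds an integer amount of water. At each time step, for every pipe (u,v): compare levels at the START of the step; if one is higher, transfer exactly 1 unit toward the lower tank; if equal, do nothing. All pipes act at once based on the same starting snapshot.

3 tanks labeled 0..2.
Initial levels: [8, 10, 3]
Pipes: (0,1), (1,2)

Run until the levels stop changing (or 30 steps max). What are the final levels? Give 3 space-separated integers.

Step 1: flows [1->0,1->2] -> levels [9 8 4]
Step 2: flows [0->1,1->2] -> levels [8 8 5]
Step 3: flows [0=1,1->2] -> levels [8 7 6]
Step 4: flows [0->1,1->2] -> levels [7 7 7]
Step 5: flows [0=1,1=2] -> levels [7 7 7]
  -> stable (no change)

Answer: 7 7 7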